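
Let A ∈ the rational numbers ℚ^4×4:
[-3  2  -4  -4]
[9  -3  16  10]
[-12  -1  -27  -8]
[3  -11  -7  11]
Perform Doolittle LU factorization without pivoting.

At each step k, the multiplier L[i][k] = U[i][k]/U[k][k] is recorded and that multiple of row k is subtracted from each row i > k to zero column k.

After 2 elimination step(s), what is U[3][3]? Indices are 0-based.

U[3][3] = 1

[col 0] pivot -3
  R1 -= -3*R0 → (0, 3, 4, -2)  (L[1][0] := -3)
  R2 -= 4*R0 → (0, -9, -11, 8)  (L[2][0] := 4)
  R3 -= -1*R0 → (0, -9, -11, 7)  (L[3][0] := -1)
[col 1] pivot 3
  R2 -= -3*R1 → (0, 0, 1, 2)  (L[2][1] := -3)
  R3 -= -3*R1 → (0, 0, 1, 1)  (L[3][1] := -3)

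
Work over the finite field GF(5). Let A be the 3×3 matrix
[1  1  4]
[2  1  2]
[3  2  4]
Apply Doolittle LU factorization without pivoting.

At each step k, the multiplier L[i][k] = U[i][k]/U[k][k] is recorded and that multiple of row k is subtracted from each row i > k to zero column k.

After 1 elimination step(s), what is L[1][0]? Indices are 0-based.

k=0: U[0][0]=1
  eliminate (1,0): mult=2, new row 1: (0, 4, 4); set L[1][0]=2
  eliminate (2,0): mult=3, new row 2: (0, 4, 2); set L[2][0]=3

L[1][0] = 2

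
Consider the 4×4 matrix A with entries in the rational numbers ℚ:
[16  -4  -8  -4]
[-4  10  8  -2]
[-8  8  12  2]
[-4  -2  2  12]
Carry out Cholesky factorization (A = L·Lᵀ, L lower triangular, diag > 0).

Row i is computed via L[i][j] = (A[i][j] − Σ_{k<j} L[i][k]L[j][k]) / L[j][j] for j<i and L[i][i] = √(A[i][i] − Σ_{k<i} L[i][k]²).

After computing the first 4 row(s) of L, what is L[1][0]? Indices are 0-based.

L[1][0] = -1

Step 1: L[0][0] = √(16) = 4.
  L[1][0] = (-4) / L[0][0] = -1.
Step 2: L[1][1] = √(9) = 3.
  L[2][0] = (-8) / L[0][0] = -2.
  L[2][1] = (6) / L[1][1] = 2.
Step 3: L[2][2] = √(4) = 2.
  L[3][0] = (-4) / L[0][0] = -1.
  L[3][1] = (-3) / L[1][1] = -1.
  L[3][2] = (2) / L[2][2] = 1.
Step 4: L[3][3] = √(9) = 3.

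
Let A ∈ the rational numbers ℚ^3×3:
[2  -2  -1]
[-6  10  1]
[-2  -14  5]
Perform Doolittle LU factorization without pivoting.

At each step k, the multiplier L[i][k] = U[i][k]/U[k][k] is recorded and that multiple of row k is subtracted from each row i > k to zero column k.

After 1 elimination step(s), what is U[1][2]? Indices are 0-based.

Step 1: pivot at (0,0) is 2.
  row1 ← row1 − (-3)·row0  ⇒  L[1][0]=-3, U row1=(0, 4, -2)
  row2 ← row2 − (-1)·row0  ⇒  L[2][0]=-1, U row2=(0, -16, 4)

U[1][2] = -2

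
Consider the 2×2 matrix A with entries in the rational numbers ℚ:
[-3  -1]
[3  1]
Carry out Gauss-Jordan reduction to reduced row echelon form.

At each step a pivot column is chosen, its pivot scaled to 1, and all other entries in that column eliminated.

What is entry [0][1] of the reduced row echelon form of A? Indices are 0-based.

[1] R0 /= -3  ⇒  (1, 1/3)
     R1 -= 3·R0  ⇒  (0, 0)
column 1 empty below row 1

M[0][1] = 1/3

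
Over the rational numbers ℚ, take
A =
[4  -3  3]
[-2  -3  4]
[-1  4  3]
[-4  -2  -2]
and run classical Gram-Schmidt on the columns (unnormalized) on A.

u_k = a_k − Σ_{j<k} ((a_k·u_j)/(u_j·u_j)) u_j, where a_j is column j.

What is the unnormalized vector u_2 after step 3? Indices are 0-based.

u_2 = (2377/1402, 5771/1402, 2603/701, -905/701)

Step 1: u_0 = a_0 = (4, -2, -1, -4).
Step 2: u_1 = a_1 − (-2/37)·u_0 = (-103/37, -115/37, 146/37, -82/37).
Step 3: u_2 = a_2 − (9/37)·u_0 − (-167/1402)·u_1 = (2377/1402, 5771/1402, 2603/701, -905/701).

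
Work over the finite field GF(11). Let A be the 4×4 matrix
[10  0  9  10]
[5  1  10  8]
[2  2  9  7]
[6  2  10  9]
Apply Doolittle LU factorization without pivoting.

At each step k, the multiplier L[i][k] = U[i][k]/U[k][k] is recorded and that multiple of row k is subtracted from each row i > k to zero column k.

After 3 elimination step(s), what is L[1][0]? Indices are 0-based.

L[1][0] = 6

[col 0] pivot 10
  R1 -= 6*R0 → (0, 1, 0, 3)  (L[1][0] := 6)
  R2 -= 9*R0 → (0, 2, 5, 5)  (L[2][0] := 9)
  R3 -= 5*R0 → (0, 2, 9, 3)  (L[3][0] := 5)
[col 1] pivot 1
  R2 -= 2*R1 → (0, 0, 5, 10)  (L[2][1] := 2)
  R3 -= 2*R1 → (0, 0, 9, 8)  (L[3][1] := 2)
[col 2] pivot 5
  R3 -= 4*R2 → (0, 0, 0, 1)  (L[3][2] := 4)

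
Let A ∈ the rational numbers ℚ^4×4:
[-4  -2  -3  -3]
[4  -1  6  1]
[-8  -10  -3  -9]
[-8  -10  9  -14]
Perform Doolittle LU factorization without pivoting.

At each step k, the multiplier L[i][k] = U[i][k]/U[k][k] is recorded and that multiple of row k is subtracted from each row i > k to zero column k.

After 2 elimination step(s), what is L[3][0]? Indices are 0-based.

L[3][0] = 2

[col 0] pivot -4
  R1 -= -1*R0 → (0, -3, 3, -2)  (L[1][0] := -1)
  R2 -= 2*R0 → (0, -6, 3, -3)  (L[2][0] := 2)
  R3 -= 2*R0 → (0, -6, 15, -8)  (L[3][0] := 2)
[col 1] pivot -3
  R2 -= 2*R1 → (0, 0, -3, 1)  (L[2][1] := 2)
  R3 -= 2*R1 → (0, 0, 9, -4)  (L[3][1] := 2)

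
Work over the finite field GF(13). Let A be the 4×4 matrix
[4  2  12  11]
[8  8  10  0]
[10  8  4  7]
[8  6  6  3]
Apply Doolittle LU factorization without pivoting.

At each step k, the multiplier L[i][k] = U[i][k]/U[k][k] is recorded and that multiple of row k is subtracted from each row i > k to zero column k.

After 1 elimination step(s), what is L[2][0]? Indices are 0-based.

[col 0] pivot 4
  R1 -= 2*R0 → (0, 4, 12, 4)  (L[1][0] := 2)
  R2 -= 9*R0 → (0, 3, 0, 12)  (L[2][0] := 9)
  R3 -= 2*R0 → (0, 2, 8, 7)  (L[3][0] := 2)

L[2][0] = 9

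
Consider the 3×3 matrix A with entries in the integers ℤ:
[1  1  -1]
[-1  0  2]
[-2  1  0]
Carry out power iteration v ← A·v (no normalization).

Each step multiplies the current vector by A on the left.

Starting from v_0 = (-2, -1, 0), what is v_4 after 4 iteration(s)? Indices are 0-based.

v_0 = (-2, -1, 0).
v_1 = A·v_0 = (-3, 2, 3).
v_2 = A·v_1 = (-4, 9, 8).
v_3 = A·v_2 = (-3, 20, 17).
v_4 = A·v_3 = (0, 37, 26).

v_4 = (0, 37, 26)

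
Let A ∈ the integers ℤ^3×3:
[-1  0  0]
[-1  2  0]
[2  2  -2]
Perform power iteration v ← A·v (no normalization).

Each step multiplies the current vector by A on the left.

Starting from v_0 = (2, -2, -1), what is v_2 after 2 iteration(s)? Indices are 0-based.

v_2 = (2, -10, -20)

v_0 = (2, -2, -1).
v_1 = A·v_0 = (-2, -6, 2).
v_2 = A·v_1 = (2, -10, -20).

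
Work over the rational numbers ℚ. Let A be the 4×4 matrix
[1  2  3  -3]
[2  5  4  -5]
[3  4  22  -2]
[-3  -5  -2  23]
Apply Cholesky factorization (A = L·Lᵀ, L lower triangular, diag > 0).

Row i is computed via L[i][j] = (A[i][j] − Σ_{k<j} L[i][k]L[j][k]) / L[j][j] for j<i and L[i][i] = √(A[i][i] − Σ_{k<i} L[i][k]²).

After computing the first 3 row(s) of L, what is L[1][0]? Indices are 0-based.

Step 1: L[0][0] = √(1) = 1.
  L[1][0] = (2) / L[0][0] = 2.
Step 2: L[1][1] = √(1) = 1.
  L[2][0] = (3) / L[0][0] = 3.
  L[2][1] = (-2) / L[1][1] = -2.
Step 3: L[2][2] = √(9) = 3.

L[1][0] = 2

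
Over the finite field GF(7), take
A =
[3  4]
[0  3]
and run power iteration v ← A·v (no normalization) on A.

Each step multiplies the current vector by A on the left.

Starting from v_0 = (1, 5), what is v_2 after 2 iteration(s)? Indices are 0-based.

v_0 = (1, 5).
v_1 = A·v_0 = (2, 1).
v_2 = A·v_1 = (3, 3).

v_2 = (3, 3)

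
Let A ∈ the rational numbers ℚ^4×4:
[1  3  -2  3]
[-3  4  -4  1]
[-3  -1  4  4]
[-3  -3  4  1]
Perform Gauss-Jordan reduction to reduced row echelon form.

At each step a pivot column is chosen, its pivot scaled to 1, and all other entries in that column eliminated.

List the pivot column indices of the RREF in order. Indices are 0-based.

pivot columns: 0, 1, 2, 3

step 1: normalize row 0 (÷1) = (1, 3, -2, 3)
  row 1: subtract -3×row0 = (0, 13, -10, 10)
  row 2: subtract -3×row0 = (0, 8, -2, 13)
  row 3: subtract -3×row0 = (0, 6, -2, 10)
step 2: normalize row 1 (÷13) = (0, 1, -10/13, 10/13)
  row 0: subtract 3×row1 = (1, 0, 4/13, 9/13)
  row 2: subtract 8×row1 = (0, 0, 54/13, 89/13)
  row 3: subtract 6×row1 = (0, 0, 34/13, 70/13)
step 3: normalize row 2 (÷54/13) = (0, 0, 1, 89/54)
  row 0: subtract 4/13×row2 = (1, 0, 0, 5/27)
  row 1: subtract -10/13×row2 = (0, 1, 0, 55/27)
  row 3: subtract 34/13×row2 = (0, 0, 0, 29/27)
step 4: normalize row 3 (÷29/27) = (0, 0, 0, 1)
  row 0: subtract 5/27×row3 = (1, 0, 0, 0)
  row 1: subtract 55/27×row3 = (0, 1, 0, 0)
  row 2: subtract 89/54×row3 = (0, 0, 1, 0)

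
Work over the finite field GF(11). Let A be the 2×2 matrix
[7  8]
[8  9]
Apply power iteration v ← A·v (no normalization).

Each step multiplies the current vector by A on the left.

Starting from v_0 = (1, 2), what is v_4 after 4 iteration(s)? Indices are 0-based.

v_4 = (7, 9)

v_0 = (1, 2).
v_1 = A·v_0 = (1, 4).
v_2 = A·v_1 = (6, 0).
v_3 = A·v_2 = (9, 4).
v_4 = A·v_3 = (7, 9).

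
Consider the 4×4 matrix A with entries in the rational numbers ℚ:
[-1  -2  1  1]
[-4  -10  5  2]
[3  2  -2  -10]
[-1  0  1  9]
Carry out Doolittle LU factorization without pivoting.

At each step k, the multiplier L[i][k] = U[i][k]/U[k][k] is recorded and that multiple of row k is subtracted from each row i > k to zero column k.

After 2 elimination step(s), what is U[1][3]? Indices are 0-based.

U[1][3] = -2

Step 1: pivot at (0,0) is -1.
  row1 ← row1 − (4)·row0  ⇒  L[1][0]=4, U row1=(0, -2, 1, -2)
  row2 ← row2 − (-3)·row0  ⇒  L[2][0]=-3, U row2=(0, -4, 1, -7)
  row3 ← row3 − (1)·row0  ⇒  L[3][0]=1, U row3=(0, 2, 0, 8)
Step 2: pivot at (1,1) is -2.
  row2 ← row2 − (2)·row1  ⇒  L[2][1]=2, U row2=(0, 0, -1, -3)
  row3 ← row3 − (-1)·row1  ⇒  L[3][1]=-1, U row3=(0, 0, 1, 6)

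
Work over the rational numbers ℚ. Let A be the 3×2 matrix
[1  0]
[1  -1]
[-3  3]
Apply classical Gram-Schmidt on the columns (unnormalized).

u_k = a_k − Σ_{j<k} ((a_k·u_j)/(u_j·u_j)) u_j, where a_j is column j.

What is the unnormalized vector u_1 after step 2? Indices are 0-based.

u_1 = (10/11, -1/11, 3/11)

Step 1: u_0 = a_0 = (1, 1, -3).
Step 2: u_1 = a_1 − (-10/11)·u_0 = (10/11, -1/11, 3/11).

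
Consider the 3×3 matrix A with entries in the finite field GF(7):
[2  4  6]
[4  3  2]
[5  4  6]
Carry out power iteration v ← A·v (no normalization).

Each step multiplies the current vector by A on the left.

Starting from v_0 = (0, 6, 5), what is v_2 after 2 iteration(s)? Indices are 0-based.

v_0 = (0, 6, 5).
v_1 = A·v_0 = (5, 0, 5).
v_2 = A·v_1 = (5, 2, 6).

v_2 = (5, 2, 6)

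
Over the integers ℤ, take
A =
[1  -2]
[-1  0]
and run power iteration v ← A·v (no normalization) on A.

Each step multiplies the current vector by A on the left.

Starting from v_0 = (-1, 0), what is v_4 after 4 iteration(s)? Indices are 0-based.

v_4 = (-11, 5)

v_0 = (-1, 0).
v_1 = A·v_0 = (-1, 1).
v_2 = A·v_1 = (-3, 1).
v_3 = A·v_2 = (-5, 3).
v_4 = A·v_3 = (-11, 5).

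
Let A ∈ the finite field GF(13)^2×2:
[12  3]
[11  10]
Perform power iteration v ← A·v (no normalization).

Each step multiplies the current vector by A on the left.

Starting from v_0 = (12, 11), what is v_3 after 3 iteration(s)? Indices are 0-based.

v_0 = (12, 11).
v_1 = A·v_0 = (8, 8).
v_2 = A·v_1 = (3, 12).
v_3 = A·v_2 = (7, 10).

v_3 = (7, 10)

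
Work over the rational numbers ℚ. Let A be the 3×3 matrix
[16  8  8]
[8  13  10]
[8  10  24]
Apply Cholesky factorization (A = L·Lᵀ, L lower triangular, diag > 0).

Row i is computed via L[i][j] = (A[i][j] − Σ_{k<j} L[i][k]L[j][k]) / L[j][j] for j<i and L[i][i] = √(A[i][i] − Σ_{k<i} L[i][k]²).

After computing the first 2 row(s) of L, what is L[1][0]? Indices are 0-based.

L[1][0] = 2

Step 1: L[0][0] = √(16) = 4.
  L[1][0] = (8) / L[0][0] = 2.
Step 2: L[1][1] = √(9) = 3.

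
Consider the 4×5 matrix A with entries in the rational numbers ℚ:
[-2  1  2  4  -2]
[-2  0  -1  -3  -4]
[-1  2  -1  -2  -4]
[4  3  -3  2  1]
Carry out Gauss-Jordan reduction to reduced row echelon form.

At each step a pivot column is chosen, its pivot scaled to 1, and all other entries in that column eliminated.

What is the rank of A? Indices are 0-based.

pivot(0,0)=-2: scale R0 → (1, -1/2, -1, -2, 1)
  clear (1,0): R1 −= (-2)R0 → (0, -1, -3, -7, -2)
  clear (2,0): R2 −= (-1)R0 → (0, 3/2, -2, -4, -3)
  clear (3,0): R3 −= (4)R0 → (0, 5, 1, 10, -3)
pivot(1,1)=-1: scale R1 → (0, 1, 3, 7, 2)
  clear (0,1): R0 −= (-1/2)R1 → (1, 0, 1/2, 3/2, 2)
  clear (2,1): R2 −= (3/2)R1 → (0, 0, -13/2, -29/2, -6)
  clear (3,1): R3 −= (5)R1 → (0, 0, -14, -25, -13)
pivot(2,2)=-13/2: scale R2 → (0, 0, 1, 29/13, 12/13)
  clear (0,2): R0 −= (1/2)R2 → (1, 0, 0, 5/13, 20/13)
  clear (1,2): R1 −= (3)R2 → (0, 1, 0, 4/13, -10/13)
  clear (3,2): R3 −= (-14)R2 → (0, 0, 0, 81/13, -1/13)
pivot(3,3)=81/13: scale R3 → (0, 0, 0, 1, -1/81)
  clear (0,3): R0 −= (5/13)R3 → (1, 0, 0, 0, 125/81)
  clear (1,3): R1 −= (4/13)R3 → (0, 1, 0, 0, -62/81)
  clear (2,3): R2 −= (29/13)R3 → (0, 0, 1, 0, 77/81)

rank = 4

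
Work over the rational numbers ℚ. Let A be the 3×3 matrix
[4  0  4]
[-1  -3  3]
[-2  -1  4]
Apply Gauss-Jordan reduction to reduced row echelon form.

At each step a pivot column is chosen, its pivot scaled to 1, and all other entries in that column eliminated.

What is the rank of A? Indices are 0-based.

step 1: normalize row 0 (÷4) = (1, 0, 1)
  row 1: subtract -1×row0 = (0, -3, 4)
  row 2: subtract -2×row0 = (0, -1, 6)
step 2: normalize row 1 (÷-3) = (0, 1, -4/3)
  row 2: subtract -1×row1 = (0, 0, 14/3)
step 3: normalize row 2 (÷14/3) = (0, 0, 1)
  row 0: subtract 1×row2 = (1, 0, 0)
  row 1: subtract -4/3×row2 = (0, 1, 0)

rank = 3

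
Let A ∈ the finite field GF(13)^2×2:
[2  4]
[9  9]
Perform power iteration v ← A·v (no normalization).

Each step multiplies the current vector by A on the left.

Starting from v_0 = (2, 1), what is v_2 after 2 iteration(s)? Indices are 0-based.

v_2 = (7, 3)

v_0 = (2, 1).
v_1 = A·v_0 = (8, 1).
v_2 = A·v_1 = (7, 3).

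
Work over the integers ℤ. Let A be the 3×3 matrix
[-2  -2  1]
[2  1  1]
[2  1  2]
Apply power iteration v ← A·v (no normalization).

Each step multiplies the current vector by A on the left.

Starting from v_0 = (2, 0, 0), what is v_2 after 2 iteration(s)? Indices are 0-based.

v_2 = (4, 0, 4)

v_0 = (2, 0, 0).
v_1 = A·v_0 = (-4, 4, 4).
v_2 = A·v_1 = (4, 0, 4).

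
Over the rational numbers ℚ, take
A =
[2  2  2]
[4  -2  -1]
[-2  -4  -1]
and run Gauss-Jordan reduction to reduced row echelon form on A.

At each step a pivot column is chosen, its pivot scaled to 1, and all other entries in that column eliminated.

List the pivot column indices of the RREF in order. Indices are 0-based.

pivot columns: 0, 1, 2

step 1: normalize row 0 (÷2) = (1, 1, 1)
  row 1: subtract 4×row0 = (0, -6, -5)
  row 2: subtract -2×row0 = (0, -2, 1)
step 2: normalize row 1 (÷-6) = (0, 1, 5/6)
  row 0: subtract 1×row1 = (1, 0, 1/6)
  row 2: subtract -2×row1 = (0, 0, 8/3)
step 3: normalize row 2 (÷8/3) = (0, 0, 1)
  row 0: subtract 1/6×row2 = (1, 0, 0)
  row 1: subtract 5/6×row2 = (0, 1, 0)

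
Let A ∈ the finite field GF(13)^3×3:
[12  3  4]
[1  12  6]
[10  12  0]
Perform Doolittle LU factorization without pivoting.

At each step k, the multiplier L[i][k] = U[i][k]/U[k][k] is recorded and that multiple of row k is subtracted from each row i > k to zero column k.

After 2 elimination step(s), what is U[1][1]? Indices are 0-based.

U[1][1] = 2

Step 1: pivot at (0,0) is 12.
  row1 ← row1 − (12)·row0  ⇒  L[1][0]=12, U row1=(0, 2, 10)
  row2 ← row2 − (3)·row0  ⇒  L[2][0]=3, U row2=(0, 3, 1)
Step 2: pivot at (1,1) is 2.
  row2 ← row2 − (8)·row1  ⇒  L[2][1]=8, U row2=(0, 0, 12)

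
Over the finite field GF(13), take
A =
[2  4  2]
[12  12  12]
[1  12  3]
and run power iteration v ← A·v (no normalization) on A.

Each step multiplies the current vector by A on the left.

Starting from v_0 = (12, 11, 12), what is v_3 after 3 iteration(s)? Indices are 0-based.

v_0 = (12, 11, 12).
v_1 = A·v_0 = (1, 4, 11).
v_2 = A·v_1 = (1, 10, 4).
v_3 = A·v_2 = (11, 11, 3).

v_3 = (11, 11, 3)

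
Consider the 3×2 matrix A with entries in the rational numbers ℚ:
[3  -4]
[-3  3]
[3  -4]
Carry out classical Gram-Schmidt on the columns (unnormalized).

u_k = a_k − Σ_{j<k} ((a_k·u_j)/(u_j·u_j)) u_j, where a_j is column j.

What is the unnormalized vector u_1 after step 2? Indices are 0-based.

u_1 = (-1/3, -2/3, -1/3)

Step 1: u_0 = a_0 = (3, -3, 3).
Step 2: u_1 = a_1 − (-11/9)·u_0 = (-1/3, -2/3, -1/3).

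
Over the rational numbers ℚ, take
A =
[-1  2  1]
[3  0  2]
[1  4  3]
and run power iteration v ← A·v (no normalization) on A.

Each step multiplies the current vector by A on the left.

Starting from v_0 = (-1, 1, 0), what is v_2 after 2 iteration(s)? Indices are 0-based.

v_2 = (-6, 15, 0)

v_0 = (-1, 1, 0).
v_1 = A·v_0 = (3, -3, 3).
v_2 = A·v_1 = (-6, 15, 0).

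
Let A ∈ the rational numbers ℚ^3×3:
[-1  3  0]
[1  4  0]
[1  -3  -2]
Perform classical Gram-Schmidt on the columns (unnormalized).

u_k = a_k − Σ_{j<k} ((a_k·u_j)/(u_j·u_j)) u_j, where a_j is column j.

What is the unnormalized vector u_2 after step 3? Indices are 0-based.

Step 1: u_0 = a_0 = (-1, 1, 1).
Step 2: u_1 = a_1 − (-2/3)·u_0 = (7/3, 14/3, -7/3).
Step 3: u_2 = a_2 − (-2/3)·u_0 − (1/7)·u_1 = (-1, 0, -1).

u_2 = (-1, 0, -1)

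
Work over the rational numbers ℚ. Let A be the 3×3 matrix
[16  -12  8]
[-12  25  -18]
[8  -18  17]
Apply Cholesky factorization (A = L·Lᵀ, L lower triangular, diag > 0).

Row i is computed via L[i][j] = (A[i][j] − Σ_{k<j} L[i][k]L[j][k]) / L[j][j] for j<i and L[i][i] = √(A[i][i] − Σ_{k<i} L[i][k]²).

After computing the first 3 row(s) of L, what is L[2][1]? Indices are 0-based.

L[2][1] = -3

Step 1: L[0][0] = √(16) = 4.
  L[1][0] = (-12) / L[0][0] = -3.
Step 2: L[1][1] = √(16) = 4.
  L[2][0] = (8) / L[0][0] = 2.
  L[2][1] = (-12) / L[1][1] = -3.
Step 3: L[2][2] = √(4) = 2.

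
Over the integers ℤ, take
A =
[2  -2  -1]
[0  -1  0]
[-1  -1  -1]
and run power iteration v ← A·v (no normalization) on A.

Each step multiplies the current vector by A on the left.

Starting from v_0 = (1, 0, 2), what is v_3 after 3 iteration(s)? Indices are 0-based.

v_0 = (1, 0, 2).
v_1 = A·v_0 = (0, 0, -3).
v_2 = A·v_1 = (3, 0, 3).
v_3 = A·v_2 = (3, 0, -6).

v_3 = (3, 0, -6)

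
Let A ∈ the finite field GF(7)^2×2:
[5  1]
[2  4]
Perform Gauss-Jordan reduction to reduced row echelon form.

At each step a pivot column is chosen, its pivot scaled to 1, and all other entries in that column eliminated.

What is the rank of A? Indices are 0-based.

step 1: normalize row 0 (÷5) = (1, 3)
  row 1: subtract 2×row0 = (0, 5)
step 2: normalize row 1 (÷5) = (0, 1)
  row 0: subtract 3×row1 = (1, 0)

rank = 2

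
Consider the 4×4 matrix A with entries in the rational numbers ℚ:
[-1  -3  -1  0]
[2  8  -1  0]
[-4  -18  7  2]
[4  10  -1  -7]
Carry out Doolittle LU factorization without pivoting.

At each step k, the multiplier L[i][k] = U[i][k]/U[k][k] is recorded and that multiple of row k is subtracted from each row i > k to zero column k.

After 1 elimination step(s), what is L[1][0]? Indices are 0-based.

k=0: U[0][0]=-1
  eliminate (1,0): mult=-2, new row 1: (0, 2, -3, 0); set L[1][0]=-2
  eliminate (2,0): mult=4, new row 2: (0, -6, 11, 2); set L[2][0]=4
  eliminate (3,0): mult=-4, new row 3: (0, -2, -5, -7); set L[3][0]=-4

L[1][0] = -2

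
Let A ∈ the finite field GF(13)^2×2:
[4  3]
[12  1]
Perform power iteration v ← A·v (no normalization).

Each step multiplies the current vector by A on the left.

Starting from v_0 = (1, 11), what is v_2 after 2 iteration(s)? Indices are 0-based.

v_0 = (1, 11).
v_1 = A·v_0 = (11, 10).
v_2 = A·v_1 = (9, 12).

v_2 = (9, 12)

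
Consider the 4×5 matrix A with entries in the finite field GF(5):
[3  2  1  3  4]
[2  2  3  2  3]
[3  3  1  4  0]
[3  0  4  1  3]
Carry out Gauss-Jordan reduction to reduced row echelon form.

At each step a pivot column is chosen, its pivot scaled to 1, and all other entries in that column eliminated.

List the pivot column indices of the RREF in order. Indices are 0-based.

pivot columns: 0, 1, 2, 3

pivot(0,0)=3: scale R0 → (1, 4, 2, 1, 3)
  clear (1,0): R1 −= (2)R0 → (0, 4, 4, 0, 2)
  clear (2,0): R2 −= (3)R0 → (0, 1, 0, 1, 1)
  clear (3,0): R3 −= (3)R0 → (0, 3, 3, 3, 4)
pivot(1,1)=4: scale R1 → (0, 1, 1, 0, 3)
  clear (0,1): R0 −= (4)R1 → (1, 0, 3, 1, 1)
  clear (2,1): R2 −= (1)R1 → (0, 0, 4, 1, 3)
  clear (3,1): R3 −= (3)R1 → (0, 0, 0, 3, 0)
pivot(2,2)=4: scale R2 → (0, 0, 1, 4, 2)
  clear (0,2): R0 −= (3)R2 → (1, 0, 0, 4, 0)
  clear (1,2): R1 −= (1)R2 → (0, 1, 0, 1, 1)
pivot(3,3)=3: scale R3 → (0, 0, 0, 1, 0)
  clear (0,3): R0 −= (4)R3 → (1, 0, 0, 0, 0)
  clear (1,3): R1 −= (1)R3 → (0, 1, 0, 0, 1)
  clear (2,3): R2 −= (4)R3 → (0, 0, 1, 0, 2)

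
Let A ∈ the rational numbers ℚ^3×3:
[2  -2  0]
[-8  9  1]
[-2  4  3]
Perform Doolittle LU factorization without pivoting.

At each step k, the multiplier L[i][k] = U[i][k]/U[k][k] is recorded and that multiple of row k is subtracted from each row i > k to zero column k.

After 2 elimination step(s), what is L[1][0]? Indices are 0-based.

[col 0] pivot 2
  R1 -= -4*R0 → (0, 1, 1)  (L[1][0] := -4)
  R2 -= -1*R0 → (0, 2, 3)  (L[2][0] := -1)
[col 1] pivot 1
  R2 -= 2*R1 → (0, 0, 1)  (L[2][1] := 2)

L[1][0] = -4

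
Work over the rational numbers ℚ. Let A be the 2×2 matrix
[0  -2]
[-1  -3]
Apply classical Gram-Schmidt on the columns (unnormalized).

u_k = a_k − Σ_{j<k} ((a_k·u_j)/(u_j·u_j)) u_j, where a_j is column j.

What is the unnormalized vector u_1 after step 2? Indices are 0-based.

Step 1: u_0 = a_0 = (0, -1).
Step 2: u_1 = a_1 − (3)·u_0 = (-2, 0).

u_1 = (-2, 0)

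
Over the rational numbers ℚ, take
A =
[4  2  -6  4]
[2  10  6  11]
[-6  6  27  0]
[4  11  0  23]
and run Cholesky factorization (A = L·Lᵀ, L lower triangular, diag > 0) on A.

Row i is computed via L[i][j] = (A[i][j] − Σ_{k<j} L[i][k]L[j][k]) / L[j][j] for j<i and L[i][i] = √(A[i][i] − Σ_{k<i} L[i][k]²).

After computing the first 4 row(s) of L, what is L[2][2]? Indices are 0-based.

Step 1: L[0][0] = √(4) = 2.
  L[1][0] = (2) / L[0][0] = 1.
Step 2: L[1][1] = √(9) = 3.
  L[2][0] = (-6) / L[0][0] = -3.
  L[2][1] = (9) / L[1][1] = 3.
Step 3: L[2][2] = √(9) = 3.
  L[3][0] = (4) / L[0][0] = 2.
  L[3][1] = (9) / L[1][1] = 3.
  L[3][2] = (-3) / L[2][2] = -1.
Step 4: L[3][3] = √(9) = 3.

L[2][2] = 3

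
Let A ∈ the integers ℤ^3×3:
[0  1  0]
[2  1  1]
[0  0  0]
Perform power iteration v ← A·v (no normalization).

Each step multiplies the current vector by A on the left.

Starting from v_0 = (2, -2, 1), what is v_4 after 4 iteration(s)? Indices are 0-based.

v_4 = (5, 3, 0)

v_0 = (2, -2, 1).
v_1 = A·v_0 = (-2, 3, 0).
v_2 = A·v_1 = (3, -1, 0).
v_3 = A·v_2 = (-1, 5, 0).
v_4 = A·v_3 = (5, 3, 0).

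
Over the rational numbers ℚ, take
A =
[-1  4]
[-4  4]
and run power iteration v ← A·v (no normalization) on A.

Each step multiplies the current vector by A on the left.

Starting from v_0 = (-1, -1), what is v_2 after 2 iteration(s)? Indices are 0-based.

v_2 = (3, 12)

v_0 = (-1, -1).
v_1 = A·v_0 = (-3, 0).
v_2 = A·v_1 = (3, 12).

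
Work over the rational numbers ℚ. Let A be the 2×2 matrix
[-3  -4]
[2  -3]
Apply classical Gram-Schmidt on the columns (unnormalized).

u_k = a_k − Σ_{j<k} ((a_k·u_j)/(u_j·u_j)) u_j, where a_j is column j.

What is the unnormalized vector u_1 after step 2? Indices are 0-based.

Step 1: u_0 = a_0 = (-3, 2).
Step 2: u_1 = a_1 − (6/13)·u_0 = (-34/13, -51/13).

u_1 = (-34/13, -51/13)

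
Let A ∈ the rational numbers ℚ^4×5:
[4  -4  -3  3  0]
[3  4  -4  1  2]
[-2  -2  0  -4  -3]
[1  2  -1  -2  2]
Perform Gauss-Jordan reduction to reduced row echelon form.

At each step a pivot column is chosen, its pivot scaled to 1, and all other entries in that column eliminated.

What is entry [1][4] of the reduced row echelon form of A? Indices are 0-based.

step 1: normalize row 0 (÷4) = (1, -1, -3/4, 3/4, 0)
  row 1: subtract 3×row0 = (0, 7, -7/4, -5/4, 2)
  row 2: subtract -2×row0 = (0, -4, -3/2, -5/2, -3)
  row 3: subtract 1×row0 = (0, 3, -1/4, -11/4, 2)
step 2: normalize row 1 (÷7) = (0, 1, -1/4, -5/28, 2/7)
  row 0: subtract -1×row1 = (1, 0, -1, 4/7, 2/7)
  row 2: subtract -4×row1 = (0, 0, -5/2, -45/14, -13/7)
  row 3: subtract 3×row1 = (0, 0, 1/2, -31/14, 8/7)
step 3: normalize row 2 (÷-5/2) = (0, 0, 1, 9/7, 26/35)
  row 0: subtract -1×row2 = (1, 0, 0, 13/7, 36/35)
  row 1: subtract -1/4×row2 = (0, 1, 0, 1/7, 33/70)
  row 3: subtract 1/2×row2 = (0, 0, 0, -20/7, 27/35)
step 4: normalize row 3 (÷-20/7) = (0, 0, 0, 1, -27/100)
  row 0: subtract 13/7×row3 = (1, 0, 0, 0, 153/100)
  row 1: subtract 1/7×row3 = (0, 1, 0, 0, 51/100)
  row 2: subtract 9/7×row3 = (0, 0, 1, 0, 109/100)

M[1][4] = 51/100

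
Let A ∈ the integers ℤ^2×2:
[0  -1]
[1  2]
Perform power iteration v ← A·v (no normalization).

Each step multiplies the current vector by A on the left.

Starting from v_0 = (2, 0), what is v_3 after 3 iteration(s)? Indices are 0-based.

v_0 = (2, 0).
v_1 = A·v_0 = (0, 2).
v_2 = A·v_1 = (-2, 4).
v_3 = A·v_2 = (-4, 6).

v_3 = (-4, 6)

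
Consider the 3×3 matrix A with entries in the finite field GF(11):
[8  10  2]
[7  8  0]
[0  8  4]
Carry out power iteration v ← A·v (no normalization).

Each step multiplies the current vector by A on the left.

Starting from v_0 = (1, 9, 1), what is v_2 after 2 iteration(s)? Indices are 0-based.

v_2 = (4, 1, 1)

v_0 = (1, 9, 1).
v_1 = A·v_0 = (1, 2, 10).
v_2 = A·v_1 = (4, 1, 1).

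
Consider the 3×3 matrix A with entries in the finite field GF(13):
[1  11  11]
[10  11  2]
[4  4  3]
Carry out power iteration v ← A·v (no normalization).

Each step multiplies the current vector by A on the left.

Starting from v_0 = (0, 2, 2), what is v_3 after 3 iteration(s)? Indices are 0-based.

v_3 = (9, 11, 3)

v_0 = (0, 2, 2).
v_1 = A·v_0 = (5, 0, 1).
v_2 = A·v_1 = (3, 0, 10).
v_3 = A·v_2 = (9, 11, 3).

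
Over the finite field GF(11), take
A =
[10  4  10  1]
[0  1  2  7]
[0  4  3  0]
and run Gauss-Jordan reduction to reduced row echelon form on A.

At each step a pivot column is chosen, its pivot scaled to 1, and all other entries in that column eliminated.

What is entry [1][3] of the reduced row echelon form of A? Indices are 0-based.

M[1][3] = 9

step 1: normalize row 0 (÷10) = (1, 7, 1, 10)
step 2: normalize row 1 (÷1) = (0, 1, 2, 7)
  row 0: subtract 7×row1 = (1, 0, 9, 5)
  row 2: subtract 4×row1 = (0, 0, 6, 5)
step 3: normalize row 2 (÷6) = (0, 0, 1, 10)
  row 0: subtract 9×row2 = (1, 0, 0, 3)
  row 1: subtract 2×row2 = (0, 1, 0, 9)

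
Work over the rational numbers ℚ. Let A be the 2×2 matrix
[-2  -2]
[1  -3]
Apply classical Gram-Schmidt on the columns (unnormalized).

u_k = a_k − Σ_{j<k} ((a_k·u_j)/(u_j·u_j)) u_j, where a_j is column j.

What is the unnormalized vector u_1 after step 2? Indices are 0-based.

u_1 = (-8/5, -16/5)

Step 1: u_0 = a_0 = (-2, 1).
Step 2: u_1 = a_1 − (1/5)·u_0 = (-8/5, -16/5).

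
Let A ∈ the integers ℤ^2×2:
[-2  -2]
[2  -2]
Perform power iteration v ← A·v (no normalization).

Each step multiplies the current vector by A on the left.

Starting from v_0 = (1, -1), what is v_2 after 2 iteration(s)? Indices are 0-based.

v_2 = (-8, -8)

v_0 = (1, -1).
v_1 = A·v_0 = (0, 4).
v_2 = A·v_1 = (-8, -8).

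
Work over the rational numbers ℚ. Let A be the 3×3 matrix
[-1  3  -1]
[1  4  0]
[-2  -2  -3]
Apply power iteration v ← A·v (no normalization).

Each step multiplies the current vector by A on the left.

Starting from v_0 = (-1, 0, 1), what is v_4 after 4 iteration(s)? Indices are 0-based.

v_4 = (-36, -87, 75)

v_0 = (-1, 0, 1).
v_1 = A·v_0 = (0, -1, -1).
v_2 = A·v_1 = (-2, -4, 5).
v_3 = A·v_2 = (-15, -18, -3).
v_4 = A·v_3 = (-36, -87, 75).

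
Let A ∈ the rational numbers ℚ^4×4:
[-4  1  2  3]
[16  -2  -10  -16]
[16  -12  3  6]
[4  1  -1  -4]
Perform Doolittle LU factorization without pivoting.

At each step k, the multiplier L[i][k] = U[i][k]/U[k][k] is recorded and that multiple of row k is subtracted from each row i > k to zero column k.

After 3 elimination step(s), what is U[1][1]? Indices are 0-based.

k=0: U[0][0]=-4
  eliminate (1,0): mult=-4, new row 1: (0, 2, -2, -4); set L[1][0]=-4
  eliminate (2,0): mult=-4, new row 2: (0, -8, 11, 18); set L[2][0]=-4
  eliminate (3,0): mult=-1, new row 3: (0, 2, 1, -1); set L[3][0]=-1
k=1: U[1][1]=2
  eliminate (2,1): mult=-4, new row 2: (0, 0, 3, 2); set L[2][1]=-4
  eliminate (3,1): mult=1, new row 3: (0, 0, 3, 3); set L[3][1]=1
k=2: U[2][2]=3
  eliminate (3,2): mult=1, new row 3: (0, 0, 0, 1); set L[3][2]=1

U[1][1] = 2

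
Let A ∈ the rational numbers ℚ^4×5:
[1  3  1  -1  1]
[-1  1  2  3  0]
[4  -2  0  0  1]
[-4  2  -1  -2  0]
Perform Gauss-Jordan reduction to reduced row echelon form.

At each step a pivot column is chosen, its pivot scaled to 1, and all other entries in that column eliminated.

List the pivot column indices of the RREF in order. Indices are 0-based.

pivot columns: 0, 1, 2, 3

pivot(0,0)=1: scale R0 → (1, 3, 1, -1, 1)
  clear (1,0): R1 −= (-1)R0 → (0, 4, 3, 2, 1)
  clear (2,0): R2 −= (4)R0 → (0, -14, -4, 4, -3)
  clear (3,0): R3 −= (-4)R0 → (0, 14, 3, -6, 4)
pivot(1,1)=4: scale R1 → (0, 1, 3/4, 1/2, 1/4)
  clear (0,1): R0 −= (3)R1 → (1, 0, -5/4, -5/2, 1/4)
  clear (2,1): R2 −= (-14)R1 → (0, 0, 13/2, 11, 1/2)
  clear (3,1): R3 −= (14)R1 → (0, 0, -15/2, -13, 1/2)
pivot(2,2)=13/2: scale R2 → (0, 0, 1, 22/13, 1/13)
  clear (0,2): R0 −= (-5/4)R2 → (1, 0, 0, -5/13, 9/26)
  clear (1,2): R1 −= (3/4)R2 → (0, 1, 0, -10/13, 5/26)
  clear (3,2): R3 −= (-15/2)R2 → (0, 0, 0, -4/13, 14/13)
pivot(3,3)=-4/13: scale R3 → (0, 0, 0, 1, -7/2)
  clear (0,3): R0 −= (-5/13)R3 → (1, 0, 0, 0, -1)
  clear (1,3): R1 −= (-10/13)R3 → (0, 1, 0, 0, -5/2)
  clear (2,3): R2 −= (22/13)R3 → (0, 0, 1, 0, 6)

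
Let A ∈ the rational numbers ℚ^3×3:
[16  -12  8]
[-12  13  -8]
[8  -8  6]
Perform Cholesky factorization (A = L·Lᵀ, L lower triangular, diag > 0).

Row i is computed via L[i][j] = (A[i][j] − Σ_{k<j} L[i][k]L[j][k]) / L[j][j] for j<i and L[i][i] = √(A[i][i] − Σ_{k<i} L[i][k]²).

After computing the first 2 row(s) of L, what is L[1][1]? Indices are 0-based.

L[1][1] = 2

Step 1: L[0][0] = √(16) = 4.
  L[1][0] = (-12) / L[0][0] = -3.
Step 2: L[1][1] = √(4) = 2.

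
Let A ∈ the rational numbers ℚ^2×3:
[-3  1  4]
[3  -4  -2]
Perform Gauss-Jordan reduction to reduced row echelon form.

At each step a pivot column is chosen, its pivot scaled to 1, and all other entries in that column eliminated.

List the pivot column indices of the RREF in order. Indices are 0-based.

pivot(0,0)=-3: scale R0 → (1, -1/3, -4/3)
  clear (1,0): R1 −= (3)R0 → (0, -3, 2)
pivot(1,1)=-3: scale R1 → (0, 1, -2/3)
  clear (0,1): R0 −= (-1/3)R1 → (1, 0, -14/9)

pivot columns: 0, 1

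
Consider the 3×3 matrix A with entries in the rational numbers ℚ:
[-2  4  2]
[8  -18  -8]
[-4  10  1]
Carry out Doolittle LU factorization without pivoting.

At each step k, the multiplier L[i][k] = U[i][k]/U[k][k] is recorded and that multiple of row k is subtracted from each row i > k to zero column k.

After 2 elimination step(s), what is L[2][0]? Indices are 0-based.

k=0: U[0][0]=-2
  eliminate (1,0): mult=-4, new row 1: (0, -2, 0); set L[1][0]=-4
  eliminate (2,0): mult=2, new row 2: (0, 2, -3); set L[2][0]=2
k=1: U[1][1]=-2
  eliminate (2,1): mult=-1, new row 2: (0, 0, -3); set L[2][1]=-1

L[2][0] = 2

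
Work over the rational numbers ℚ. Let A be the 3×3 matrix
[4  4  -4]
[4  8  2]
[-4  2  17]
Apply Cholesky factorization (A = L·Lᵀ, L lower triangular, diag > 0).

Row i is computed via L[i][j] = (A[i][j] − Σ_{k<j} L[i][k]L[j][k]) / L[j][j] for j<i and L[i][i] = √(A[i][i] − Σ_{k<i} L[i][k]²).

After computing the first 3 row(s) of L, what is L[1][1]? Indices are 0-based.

L[1][1] = 2

Step 1: L[0][0] = √(4) = 2.
  L[1][0] = (4) / L[0][0] = 2.
Step 2: L[1][1] = √(4) = 2.
  L[2][0] = (-4) / L[0][0] = -2.
  L[2][1] = (6) / L[1][1] = 3.
Step 3: L[2][2] = √(4) = 2.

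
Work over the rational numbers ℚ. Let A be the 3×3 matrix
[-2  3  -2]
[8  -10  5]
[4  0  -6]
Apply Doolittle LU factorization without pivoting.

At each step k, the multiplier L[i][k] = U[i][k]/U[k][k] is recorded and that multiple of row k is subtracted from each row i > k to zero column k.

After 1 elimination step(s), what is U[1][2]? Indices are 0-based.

U[1][2] = -3

Step 1: pivot at (0,0) is -2.
  row1 ← row1 − (-4)·row0  ⇒  L[1][0]=-4, U row1=(0, 2, -3)
  row2 ← row2 − (-2)·row0  ⇒  L[2][0]=-2, U row2=(0, 6, -10)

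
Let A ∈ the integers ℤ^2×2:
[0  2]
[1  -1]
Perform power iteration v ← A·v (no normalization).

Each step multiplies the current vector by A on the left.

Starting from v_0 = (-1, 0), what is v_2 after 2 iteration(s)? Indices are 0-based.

v_2 = (-2, 1)

v_0 = (-1, 0).
v_1 = A·v_0 = (0, -1).
v_2 = A·v_1 = (-2, 1).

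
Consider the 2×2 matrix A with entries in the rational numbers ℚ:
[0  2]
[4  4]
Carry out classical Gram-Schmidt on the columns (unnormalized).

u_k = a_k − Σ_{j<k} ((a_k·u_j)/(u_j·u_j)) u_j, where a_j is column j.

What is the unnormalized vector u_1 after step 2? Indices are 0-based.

u_1 = (2, 0)

Step 1: u_0 = a_0 = (0, 4).
Step 2: u_1 = a_1 − (1)·u_0 = (2, 0).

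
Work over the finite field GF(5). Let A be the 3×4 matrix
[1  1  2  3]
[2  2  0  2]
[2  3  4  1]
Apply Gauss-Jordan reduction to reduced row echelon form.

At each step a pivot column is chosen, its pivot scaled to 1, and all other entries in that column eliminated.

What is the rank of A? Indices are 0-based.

rank = 3

pivot(0,0)=1: scale R0 → (1, 1, 2, 3)
  clear (1,0): R1 −= (2)R0 → (0, 0, 1, 1)
  clear (2,0): R2 −= (2)R0 → (0, 1, 0, 0)
pivot(1,1): swap R1↔R2
pivot(1,1)=1: scale R1 → (0, 1, 0, 0)
  clear (0,1): R0 −= (1)R1 → (1, 0, 2, 3)
pivot(2,2)=1: scale R2 → (0, 0, 1, 1)
  clear (0,2): R0 −= (2)R2 → (1, 0, 0, 1)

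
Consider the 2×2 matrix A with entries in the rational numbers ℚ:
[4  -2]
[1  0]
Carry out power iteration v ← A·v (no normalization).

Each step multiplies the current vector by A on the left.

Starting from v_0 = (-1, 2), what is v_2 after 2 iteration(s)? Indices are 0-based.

v_0 = (-1, 2).
v_1 = A·v_0 = (-8, -1).
v_2 = A·v_1 = (-30, -8).

v_2 = (-30, -8)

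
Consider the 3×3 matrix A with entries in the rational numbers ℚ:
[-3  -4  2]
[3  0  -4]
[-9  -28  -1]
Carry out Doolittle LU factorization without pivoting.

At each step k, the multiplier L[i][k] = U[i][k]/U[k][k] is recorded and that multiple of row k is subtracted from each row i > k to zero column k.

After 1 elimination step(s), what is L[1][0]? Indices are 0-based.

Step 1: pivot at (0,0) is -3.
  row1 ← row1 − (-1)·row0  ⇒  L[1][0]=-1, U row1=(0, -4, -2)
  row2 ← row2 − (3)·row0  ⇒  L[2][0]=3, U row2=(0, -16, -7)

L[1][0] = -1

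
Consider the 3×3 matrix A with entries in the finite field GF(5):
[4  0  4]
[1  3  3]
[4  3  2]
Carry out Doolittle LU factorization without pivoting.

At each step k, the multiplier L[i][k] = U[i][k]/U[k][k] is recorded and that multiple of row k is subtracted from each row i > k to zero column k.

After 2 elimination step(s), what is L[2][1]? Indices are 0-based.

L[2][1] = 1

Step 1: pivot at (0,0) is 4.
  row1 ← row1 − (4)·row0  ⇒  L[1][0]=4, U row1=(0, 3, 2)
  row2 ← row2 − (1)·row0  ⇒  L[2][0]=1, U row2=(0, 3, 3)
Step 2: pivot at (1,1) is 3.
  row2 ← row2 − (1)·row1  ⇒  L[2][1]=1, U row2=(0, 0, 1)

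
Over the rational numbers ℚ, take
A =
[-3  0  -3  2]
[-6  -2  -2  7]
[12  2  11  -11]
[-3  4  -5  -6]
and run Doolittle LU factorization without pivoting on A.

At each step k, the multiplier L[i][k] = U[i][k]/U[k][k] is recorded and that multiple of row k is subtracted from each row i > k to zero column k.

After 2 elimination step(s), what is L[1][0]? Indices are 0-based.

Step 1: pivot at (0,0) is -3.
  row1 ← row1 − (2)·row0  ⇒  L[1][0]=2, U row1=(0, -2, 4, 3)
  row2 ← row2 − (-4)·row0  ⇒  L[2][0]=-4, U row2=(0, 2, -1, -3)
  row3 ← row3 − (1)·row0  ⇒  L[3][0]=1, U row3=(0, 4, -2, -8)
Step 2: pivot at (1,1) is -2.
  row2 ← row2 − (-1)·row1  ⇒  L[2][1]=-1, U row2=(0, 0, 3, 0)
  row3 ← row3 − (-2)·row1  ⇒  L[3][1]=-2, U row3=(0, 0, 6, -2)

L[1][0] = 2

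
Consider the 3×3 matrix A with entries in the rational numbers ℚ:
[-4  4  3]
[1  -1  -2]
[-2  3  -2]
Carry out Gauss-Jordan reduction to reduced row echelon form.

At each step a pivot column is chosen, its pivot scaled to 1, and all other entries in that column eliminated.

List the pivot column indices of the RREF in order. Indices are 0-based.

pivot columns: 0, 1, 2

step 1: normalize row 0 (÷-4) = (1, -1, -3/4)
  row 1: subtract 1×row0 = (0, 0, -5/4)
  row 2: subtract -2×row0 = (0, 1, -7/2)
step 2: exchange rows 1,2
step 2: normalize row 1 (÷1) = (0, 1, -7/2)
  row 0: subtract -1×row1 = (1, 0, -17/4)
step 3: normalize row 2 (÷-5/4) = (0, 0, 1)
  row 0: subtract -17/4×row2 = (1, 0, 0)
  row 1: subtract -7/2×row2 = (0, 1, 0)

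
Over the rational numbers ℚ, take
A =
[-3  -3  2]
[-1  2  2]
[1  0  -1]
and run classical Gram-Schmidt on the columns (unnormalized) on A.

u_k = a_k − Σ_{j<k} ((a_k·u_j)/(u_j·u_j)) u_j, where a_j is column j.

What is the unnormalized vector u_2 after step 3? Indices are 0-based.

Step 1: u_0 = a_0 = (-3, -1, 1).
Step 2: u_1 = a_1 − (7/11)·u_0 = (-12/11, 29/11, -7/11).
Step 3: u_2 = a_2 − (-9/11)·u_0 − (41/94)·u_1 = (1/47, 3/94, 9/94).

u_2 = (1/47, 3/94, 9/94)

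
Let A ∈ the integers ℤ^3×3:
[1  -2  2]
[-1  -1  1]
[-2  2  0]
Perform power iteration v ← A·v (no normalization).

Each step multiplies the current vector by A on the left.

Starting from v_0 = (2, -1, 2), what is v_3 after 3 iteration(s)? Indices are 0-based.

v_0 = (2, -1, 2).
v_1 = A·v_0 = (8, 1, -6).
v_2 = A·v_1 = (-6, -15, -14).
v_3 = A·v_2 = (-4, 7, -18).

v_3 = (-4, 7, -18)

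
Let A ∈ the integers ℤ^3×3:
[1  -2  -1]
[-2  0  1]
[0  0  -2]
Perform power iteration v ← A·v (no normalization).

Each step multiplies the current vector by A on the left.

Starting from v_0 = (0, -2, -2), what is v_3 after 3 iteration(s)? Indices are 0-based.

v_0 = (0, -2, -2).
v_1 = A·v_0 = (6, -2, 4).
v_2 = A·v_1 = (6, -8, -8).
v_3 = A·v_2 = (30, -20, 16).

v_3 = (30, -20, 16)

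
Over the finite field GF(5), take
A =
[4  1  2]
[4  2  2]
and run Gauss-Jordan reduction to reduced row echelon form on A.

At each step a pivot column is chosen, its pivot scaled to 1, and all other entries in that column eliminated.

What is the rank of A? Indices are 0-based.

step 1: normalize row 0 (÷4) = (1, 4, 3)
  row 1: subtract 4×row0 = (0, 1, 0)
step 2: normalize row 1 (÷1) = (0, 1, 0)
  row 0: subtract 4×row1 = (1, 0, 3)

rank = 2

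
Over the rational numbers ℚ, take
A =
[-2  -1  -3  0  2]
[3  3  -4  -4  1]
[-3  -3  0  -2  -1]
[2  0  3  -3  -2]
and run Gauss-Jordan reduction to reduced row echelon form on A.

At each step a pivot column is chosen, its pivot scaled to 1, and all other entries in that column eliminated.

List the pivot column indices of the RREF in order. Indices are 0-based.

[1] R0 /= -2  ⇒  (1, 1/2, 3/2, 0, -1)
     R1 -= 3·R0  ⇒  (0, 3/2, -17/2, -4, 4)
     R2 -= -3·R0  ⇒  (0, -3/2, 9/2, -2, -4)
     R3 -= 2·R0  ⇒  (0, -1, 0, -3, 0)
[2] R1 /= 3/2  ⇒  (0, 1, -17/3, -8/3, 8/3)
     R0 -= 1/2·R1  ⇒  (1, 0, 13/3, 4/3, -7/3)
     R2 -= -3/2·R1  ⇒  (0, 0, -4, -6, 0)
     R3 -= -1·R1  ⇒  (0, 0, -17/3, -17/3, 8/3)
[3] R2 /= -4  ⇒  (0, 0, 1, 3/2, 0)
     R0 -= 13/3·R2  ⇒  (1, 0, 0, -31/6, -7/3)
     R1 -= -17/3·R2  ⇒  (0, 1, 0, 35/6, 8/3)
     R3 -= -17/3·R2  ⇒  (0, 0, 0, 17/6, 8/3)
[4] R3 /= 17/6  ⇒  (0, 0, 0, 1, 16/17)
     R0 -= -31/6·R3  ⇒  (1, 0, 0, 0, 43/17)
     R1 -= 35/6·R3  ⇒  (0, 1, 0, 0, -48/17)
     R2 -= 3/2·R3  ⇒  (0, 0, 1, 0, -24/17)

pivot columns: 0, 1, 2, 3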